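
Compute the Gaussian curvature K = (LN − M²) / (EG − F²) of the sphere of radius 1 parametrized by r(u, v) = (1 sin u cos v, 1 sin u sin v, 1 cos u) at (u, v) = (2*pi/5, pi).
K = 1

Coefficients of the first fundamental form: E = 1, F = 0, G = sin(u)^2.
Coefficients of the second fundamental form: L = -sin(u)/Abs(sin(u)), M = 0, N = -sin(u)^3/Abs(sin(u)).
Assemble K = (LN − M²)/(EG − F²) = 1. At (u, v) = (2*pi/5, pi): K = 1.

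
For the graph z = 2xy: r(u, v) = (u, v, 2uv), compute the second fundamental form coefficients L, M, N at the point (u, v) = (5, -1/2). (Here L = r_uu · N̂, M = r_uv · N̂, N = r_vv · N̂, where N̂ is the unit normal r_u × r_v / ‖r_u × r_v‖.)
L = 0;  M = sqrt(102)/51;  N = 0

Compute the unit normal N̂(u, v) = (-2*v/sqrt(4*u^2 + 4*v^2 + 1), -2*u/sqrt(4*u^2 + 4*v^2 + 1), 1/sqrt(4*u^2 + 4*v^2 + 1)), and the second partials r_uu, r_uv, r_vv. Take dot products:
  L(u, v) = r_uu · N̂ = 0,
  M(u, v) = r_uv · N̂ = 2/sqrt(4*u^2 + 4*v^2 + 1),
  N(u, v) = r_vv · N̂ = 0.
Evaluating at (u, v) = (5, -1/2):
  L = 0, M = sqrt(102)/51, N = 0.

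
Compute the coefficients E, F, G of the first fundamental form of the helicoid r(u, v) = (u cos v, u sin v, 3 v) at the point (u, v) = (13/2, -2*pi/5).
E = 1;  F = 0;  G = 205/4

Partials: r_u = (cos(v), sin(v), 0), r_v = (-u*sin(v), u*cos(v), 3). As functions of (u, v):
  E = r_u · r_u = 1,
  F = r_u · r_v = 0,
  G = r_v · r_v = u^2 + 9.
Evaluating at (u, v) = (13/2, -2*pi/5): E = 1, F = 0, G = 205/4.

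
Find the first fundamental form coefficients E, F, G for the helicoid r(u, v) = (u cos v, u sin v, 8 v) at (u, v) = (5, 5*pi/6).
E = 1;  F = 0;  G = 89

Partials: r_u = (cos(v), sin(v), 0), r_v = (-u*sin(v), u*cos(v), 8). As functions of (u, v):
  E = r_u · r_u = 1,
  F = r_u · r_v = 0,
  G = r_v · r_v = u^2 + 64.
Evaluating at (u, v) = (5, 5*pi/6): E = 1, F = 0, G = 89.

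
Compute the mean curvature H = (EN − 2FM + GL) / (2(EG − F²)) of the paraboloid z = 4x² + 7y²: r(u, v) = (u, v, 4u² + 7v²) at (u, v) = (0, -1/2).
H = 207*sqrt(2)/500

With E = 64*u^2 + 1, F = 112*u*v, G = 196*v^2 + 1, L = 8/sqrt(64*u^2 + 196*v^2 + 1), M = 0, N = 14/sqrt(64*u^2 + 196*v^2 + 1), assemble
  H = (EN − 2FM + GL) / (2(EG − F²)) = (448*u^2 + 784*v^2 + 11)/(64*u^2 + 196*v^2 + 1)^(3/2).
At (u, v) = (0, -1/2): H = 207*sqrt(2)/500.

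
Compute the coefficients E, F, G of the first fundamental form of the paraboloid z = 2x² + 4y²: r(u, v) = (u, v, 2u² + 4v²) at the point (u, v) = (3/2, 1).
E = 37;  F = 48;  G = 65

Partials: r_u = (1, 0, 4*u), r_v = (0, 1, 8*v). As functions of (u, v):
  E = r_u · r_u = 16*u^2 + 1,
  F = r_u · r_v = 32*u*v,
  G = r_v · r_v = 64*v^2 + 1.
Evaluating at (u, v) = (3/2, 1): E = 37, F = 48, G = 65.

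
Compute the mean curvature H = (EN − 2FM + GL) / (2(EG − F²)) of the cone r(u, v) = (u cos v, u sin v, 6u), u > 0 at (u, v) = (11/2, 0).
H = 6*sqrt(37)/407

With E = 37, F = 0, G = u^2, L = 0, M = 0, N = 6*sqrt(37)*u^2/(37*Abs(u)), assemble
  H = (EN − 2FM + GL) / (2(EG − F²)) = 3*sqrt(37)/(37*Abs(u)).
At (u, v) = (11/2, 0): H = 6*sqrt(37)/407.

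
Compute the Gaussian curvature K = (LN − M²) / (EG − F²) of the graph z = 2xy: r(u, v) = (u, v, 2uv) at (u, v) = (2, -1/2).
K = -1/81

Coefficients of the first fundamental form: E = 4*v^2 + 1, F = 4*u*v, G = 4*u^2 + 1.
Coefficients of the second fundamental form: L = 0, M = 2/sqrt(4*u^2 + 4*v^2 + 1), N = 0.
Assemble K = (LN − M²)/(EG − F²) = -4/(16*u^4 + 32*u^2*v^2 + 8*u^2 + 16*v^4 + 8*v^2 + 1). At (u, v) = (2, -1/2): K = -1/81.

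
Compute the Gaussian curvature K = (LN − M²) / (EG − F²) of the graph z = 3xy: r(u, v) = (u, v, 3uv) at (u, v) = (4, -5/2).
K = -144/648025

Coefficients of the first fundamental form: E = 9*v^2 + 1, F = 9*u*v, G = 9*u^2 + 1.
Coefficients of the second fundamental form: L = 0, M = 3/sqrt(9*u^2 + 9*v^2 + 1), N = 0.
Assemble K = (LN − M²)/(EG − F²) = -9/(81*u^4 + 162*u^2*v^2 + 18*u^2 + 81*v^4 + 18*v^2 + 1). At (u, v) = (4, -5/2): K = -144/648025.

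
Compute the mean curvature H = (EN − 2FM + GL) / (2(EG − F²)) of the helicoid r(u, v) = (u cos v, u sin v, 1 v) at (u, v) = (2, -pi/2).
H = 0

With E = 1, F = 0, G = u^2 + 1, L = 0, M = -1/sqrt(u^2 + 1), N = 0, assemble
  H = (EN − 2FM + GL) / (2(EG − F²)) = 0.
At (u, v) = (2, -pi/2): H = 0.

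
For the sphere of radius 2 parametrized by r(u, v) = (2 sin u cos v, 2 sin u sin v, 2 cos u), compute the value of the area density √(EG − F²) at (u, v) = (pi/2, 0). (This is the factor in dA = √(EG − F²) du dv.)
√(EG − F²)|_{(pi/2, 0)} = 4

E = 4, F = 0, G = 4*sin(u)^2, so EG − F² = 16*sin(u)^2. Taking the positive square root: √(EG − F²) = 4*Abs(sin(u)). At (u, v) = (pi/2, 0): 4.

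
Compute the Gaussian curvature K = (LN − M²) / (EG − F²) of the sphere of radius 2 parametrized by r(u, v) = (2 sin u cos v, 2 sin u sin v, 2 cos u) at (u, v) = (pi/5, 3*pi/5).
K = 1/4

Coefficients of the first fundamental form: E = 4, F = 0, G = 4*sin(u)^2.
Coefficients of the second fundamental form: L = -2*sin(u)/Abs(sin(u)), M = 0, N = -2*sin(u)^3/Abs(sin(u)).
Assemble K = (LN − M²)/(EG − F²) = 1/4. At (u, v) = (pi/5, 3*pi/5): K = 1/4.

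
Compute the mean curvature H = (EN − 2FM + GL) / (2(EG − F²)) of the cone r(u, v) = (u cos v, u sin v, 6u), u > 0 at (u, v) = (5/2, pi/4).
H = 6*sqrt(37)/185

With E = 37, F = 0, G = u^2, L = 0, M = 0, N = 6*sqrt(37)*u^2/(37*Abs(u)), assemble
  H = (EN − 2FM + GL) / (2(EG − F²)) = 3*sqrt(37)/(37*Abs(u)).
At (u, v) = (5/2, pi/4): H = 6*sqrt(37)/185.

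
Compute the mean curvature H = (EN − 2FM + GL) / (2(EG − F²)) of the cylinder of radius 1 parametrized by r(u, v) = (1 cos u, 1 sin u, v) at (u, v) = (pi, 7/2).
H = -1/2

With E = 1, F = 0, G = 1, L = -1, M = 0, N = 0, assemble
  H = (EN − 2FM + GL) / (2(EG − F²)) = -1/2.
At (u, v) = (pi, 7/2): H = -1/2.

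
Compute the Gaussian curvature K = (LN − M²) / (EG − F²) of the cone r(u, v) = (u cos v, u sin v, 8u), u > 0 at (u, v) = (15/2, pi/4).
K = 0

Coefficients of the first fundamental form: E = 65, F = 0, G = u^2.
Coefficients of the second fundamental form: L = 0, M = 0, N = 8*sqrt(65)*u^2/(65*Abs(u)).
Assemble K = (LN − M²)/(EG − F²) = 0. At (u, v) = (15/2, pi/4): K = 0.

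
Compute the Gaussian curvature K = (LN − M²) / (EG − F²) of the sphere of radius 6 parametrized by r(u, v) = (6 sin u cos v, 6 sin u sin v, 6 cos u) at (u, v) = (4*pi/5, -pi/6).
K = 1/36

Coefficients of the first fundamental form: E = 36, F = 0, G = 36*sin(u)^2.
Coefficients of the second fundamental form: L = -6*sin(u)/Abs(sin(u)), M = 0, N = -6*sin(u)^3/Abs(sin(u)).
Assemble K = (LN − M²)/(EG − F²) = 1/36. At (u, v) = (4*pi/5, -pi/6): K = 1/36.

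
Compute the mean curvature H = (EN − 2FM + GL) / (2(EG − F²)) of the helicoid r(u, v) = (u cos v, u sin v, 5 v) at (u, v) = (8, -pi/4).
H = 0

With E = 1, F = 0, G = u^2 + 25, L = 0, M = -5/sqrt(u^2 + 25), N = 0, assemble
  H = (EN − 2FM + GL) / (2(EG − F²)) = 0.
At (u, v) = (8, -pi/4): H = 0.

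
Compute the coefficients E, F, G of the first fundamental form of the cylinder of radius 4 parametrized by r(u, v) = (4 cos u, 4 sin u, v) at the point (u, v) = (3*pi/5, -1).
E = 16;  F = 0;  G = 1

Partials: r_u = (-4*sin(u), 4*cos(u), 0), r_v = (0, 0, 1). As functions of (u, v):
  E = r_u · r_u = 16,
  F = r_u · r_v = 0,
  G = r_v · r_v = 1.
Evaluating at (u, v) = (3*pi/5, -1): E = 16, F = 0, G = 1.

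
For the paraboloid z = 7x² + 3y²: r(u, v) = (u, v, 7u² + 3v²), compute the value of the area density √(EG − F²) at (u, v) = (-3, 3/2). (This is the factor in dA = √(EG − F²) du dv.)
√(EG − F²)|_{(-3, 3/2)} = sqrt(1846)

E = 196*u^2 + 1, F = 84*u*v, G = 36*v^2 + 1, so EG − F² = 196*u^2 + 36*v^2 + 1. Taking the positive square root: √(EG − F²) = sqrt(196*u^2 + 36*v^2 + 1). At (u, v) = (-3, 3/2): sqrt(1846).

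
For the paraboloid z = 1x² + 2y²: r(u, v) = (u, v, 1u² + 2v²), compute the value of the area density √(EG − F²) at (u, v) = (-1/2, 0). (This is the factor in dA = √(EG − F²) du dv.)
√(EG − F²)|_{(-1/2, 0)} = sqrt(2)

E = 4*u^2 + 1, F = 8*u*v, G = 16*v^2 + 1, so EG − F² = 4*u^2 + 16*v^2 + 1. Taking the positive square root: √(EG − F²) = sqrt(4*u^2 + 16*v^2 + 1). At (u, v) = (-1/2, 0): sqrt(2).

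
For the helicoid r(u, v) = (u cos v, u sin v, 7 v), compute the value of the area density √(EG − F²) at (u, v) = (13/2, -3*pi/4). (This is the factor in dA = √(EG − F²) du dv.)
√(EG − F²)|_{(13/2, -3*pi/4)} = sqrt(365)/2

E = 1, F = 0, G = u^2 + 49, so EG − F² = u^2 + 49. Taking the positive square root: √(EG − F²) = sqrt(u^2 + 49). At (u, v) = (13/2, -3*pi/4): sqrt(365)/2.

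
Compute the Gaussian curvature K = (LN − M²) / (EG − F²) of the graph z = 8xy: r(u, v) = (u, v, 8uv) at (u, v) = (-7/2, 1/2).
K = -64/641601

Coefficients of the first fundamental form: E = 64*v^2 + 1, F = 64*u*v, G = 64*u^2 + 1.
Coefficients of the second fundamental form: L = 0, M = 8/sqrt(64*u^2 + 64*v^2 + 1), N = 0.
Assemble K = (LN − M²)/(EG − F²) = -64/(4096*u^4 + 8192*u^2*v^2 + 128*u^2 + 4096*v^4 + 128*v^2 + 1). At (u, v) = (-7/2, 1/2): K = -64/641601.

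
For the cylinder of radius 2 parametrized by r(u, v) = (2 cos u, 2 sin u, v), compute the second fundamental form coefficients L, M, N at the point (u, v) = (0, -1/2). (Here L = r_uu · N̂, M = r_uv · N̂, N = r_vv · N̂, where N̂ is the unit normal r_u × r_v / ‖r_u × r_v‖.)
L = -2;  M = 0;  N = 0

Compute the unit normal N̂(u, v) = (cos(u), sin(u), 0), and the second partials r_uu, r_uv, r_vv. Take dot products:
  L(u, v) = r_uu · N̂ = -2,
  M(u, v) = r_uv · N̂ = 0,
  N(u, v) = r_vv · N̂ = 0.
Evaluating at (u, v) = (0, -1/2):
  L = -2, M = 0, N = 0.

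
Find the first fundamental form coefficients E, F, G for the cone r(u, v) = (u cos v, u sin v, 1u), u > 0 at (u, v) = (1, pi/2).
E = 2;  F = 0;  G = 1

Partials: r_u = (cos(v), sin(v), 1), r_v = (-u*sin(v), u*cos(v), 0). As functions of (u, v):
  E = r_u · r_u = 2,
  F = r_u · r_v = 0,
  G = r_v · r_v = u^2.
Evaluating at (u, v) = (1, pi/2): E = 2, F = 0, G = 1.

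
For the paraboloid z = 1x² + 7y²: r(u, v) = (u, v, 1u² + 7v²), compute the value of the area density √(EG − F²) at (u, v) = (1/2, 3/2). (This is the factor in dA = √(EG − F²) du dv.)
√(EG − F²)|_{(1/2, 3/2)} = sqrt(443)

E = 4*u^2 + 1, F = 28*u*v, G = 196*v^2 + 1, so EG − F² = 4*u^2 + 196*v^2 + 1. Taking the positive square root: √(EG − F²) = sqrt(4*u^2 + 196*v^2 + 1). At (u, v) = (1/2, 3/2): sqrt(443).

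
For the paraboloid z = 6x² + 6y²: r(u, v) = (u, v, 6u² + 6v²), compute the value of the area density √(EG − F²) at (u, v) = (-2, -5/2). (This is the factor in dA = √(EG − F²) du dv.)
√(EG − F²)|_{(-2, -5/2)} = sqrt(1477)

E = 144*u^2 + 1, F = 144*u*v, G = 144*v^2 + 1, so EG − F² = 144*u^2 + 144*v^2 + 1. Taking the positive square root: √(EG − F²) = sqrt(144*u^2 + 144*v^2 + 1). At (u, v) = (-2, -5/2): sqrt(1477).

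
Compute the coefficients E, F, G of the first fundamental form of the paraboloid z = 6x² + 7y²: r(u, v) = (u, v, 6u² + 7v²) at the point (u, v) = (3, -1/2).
E = 1297;  F = -252;  G = 50

Partials: r_u = (1, 0, 12*u), r_v = (0, 1, 14*v). As functions of (u, v):
  E = r_u · r_u = 144*u^2 + 1,
  F = r_u · r_v = 168*u*v,
  G = r_v · r_v = 196*v^2 + 1.
Evaluating at (u, v) = (3, -1/2): E = 1297, F = -252, G = 50.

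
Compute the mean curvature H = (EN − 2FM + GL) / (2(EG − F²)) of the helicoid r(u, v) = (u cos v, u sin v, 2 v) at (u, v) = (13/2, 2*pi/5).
H = 0

With E = 1, F = 0, G = u^2 + 4, L = 0, M = -2/sqrt(u^2 + 4), N = 0, assemble
  H = (EN − 2FM + GL) / (2(EG − F²)) = 0.
At (u, v) = (13/2, 2*pi/5): H = 0.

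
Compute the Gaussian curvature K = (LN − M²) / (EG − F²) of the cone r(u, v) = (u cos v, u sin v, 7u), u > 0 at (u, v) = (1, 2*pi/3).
K = 0

Coefficients of the first fundamental form: E = 50, F = 0, G = u^2.
Coefficients of the second fundamental form: L = 0, M = 0, N = 7*sqrt(2)*u^2/(10*Abs(u)).
Assemble K = (LN − M²)/(EG − F²) = 0. At (u, v) = (1, 2*pi/3): K = 0.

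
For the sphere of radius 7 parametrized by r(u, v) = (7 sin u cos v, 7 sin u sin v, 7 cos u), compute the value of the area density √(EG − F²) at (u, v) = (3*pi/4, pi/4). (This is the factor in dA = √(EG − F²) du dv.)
√(EG − F²)|_{(3*pi/4, pi/4)} = 49*sqrt(2)/2

E = 49, F = 0, G = 49*sin(u)^2, so EG − F² = 2401*sin(u)^2. Taking the positive square root: √(EG − F²) = 49*Abs(sin(u)). At (u, v) = (3*pi/4, pi/4): 49*sqrt(2)/2.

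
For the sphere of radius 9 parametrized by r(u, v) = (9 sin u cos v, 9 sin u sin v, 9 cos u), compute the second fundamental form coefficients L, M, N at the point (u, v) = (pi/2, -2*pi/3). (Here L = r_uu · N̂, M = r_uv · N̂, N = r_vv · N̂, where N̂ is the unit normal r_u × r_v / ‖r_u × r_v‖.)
L = -9;  M = 0;  N = -9

Compute the unit normal N̂(u, v) = (sin(u)^2*cos(v)/Abs(sin(u)), sin(u)^2*sin(v)/Abs(sin(u)), sin(2*u)/(2*Abs(sin(u)))), and the second partials r_uu, r_uv, r_vv. Take dot products:
  L(u, v) = r_uu · N̂ = -9*sin(u)/Abs(sin(u)),
  M(u, v) = r_uv · N̂ = 0,
  N(u, v) = r_vv · N̂ = -9*sin(u)^3/Abs(sin(u)).
Evaluating at (u, v) = (pi/2, -2*pi/3):
  L = -9, M = 0, N = -9.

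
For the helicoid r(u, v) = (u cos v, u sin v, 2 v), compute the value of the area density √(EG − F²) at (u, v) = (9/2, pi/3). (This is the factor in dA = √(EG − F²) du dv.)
√(EG − F²)|_{(9/2, pi/3)} = sqrt(97)/2

E = 1, F = 0, G = u^2 + 4, so EG − F² = u^2 + 4. Taking the positive square root: √(EG − F²) = sqrt(u^2 + 4). At (u, v) = (9/2, pi/3): sqrt(97)/2.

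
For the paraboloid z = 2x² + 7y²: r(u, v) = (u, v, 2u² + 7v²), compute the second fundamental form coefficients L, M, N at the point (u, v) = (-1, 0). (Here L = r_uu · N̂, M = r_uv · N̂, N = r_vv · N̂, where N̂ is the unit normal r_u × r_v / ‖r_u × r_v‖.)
L = 4*sqrt(17)/17;  M = 0;  N = 14*sqrt(17)/17

Compute the unit normal N̂(u, v) = (-4*u/sqrt(16*u^2 + 196*v^2 + 1), -14*v/sqrt(16*u^2 + 196*v^2 + 1), 1/sqrt(16*u^2 + 196*v^2 + 1)), and the second partials r_uu, r_uv, r_vv. Take dot products:
  L(u, v) = r_uu · N̂ = 4/sqrt(16*u^2 + 196*v^2 + 1),
  M(u, v) = r_uv · N̂ = 0,
  N(u, v) = r_vv · N̂ = 14/sqrt(16*u^2 + 196*v^2 + 1).
Evaluating at (u, v) = (-1, 0):
  L = 4*sqrt(17)/17, M = 0, N = 14*sqrt(17)/17.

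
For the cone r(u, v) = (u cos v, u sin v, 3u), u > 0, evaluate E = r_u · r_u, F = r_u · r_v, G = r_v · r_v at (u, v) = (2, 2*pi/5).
E = 10;  F = 0;  G = 4

Partials: r_u = (cos(v), sin(v), 3), r_v = (-u*sin(v), u*cos(v), 0). As functions of (u, v):
  E = r_u · r_u = 10,
  F = r_u · r_v = 0,
  G = r_v · r_v = u^2.
Evaluating at (u, v) = (2, 2*pi/5): E = 10, F = 0, G = 4.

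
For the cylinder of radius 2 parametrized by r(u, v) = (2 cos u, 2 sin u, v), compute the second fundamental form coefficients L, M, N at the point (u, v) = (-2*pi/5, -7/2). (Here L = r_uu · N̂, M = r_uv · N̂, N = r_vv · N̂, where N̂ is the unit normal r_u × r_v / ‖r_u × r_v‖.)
L = -2;  M = 0;  N = 0

Compute the unit normal N̂(u, v) = (cos(u), sin(u), 0), and the second partials r_uu, r_uv, r_vv. Take dot products:
  L(u, v) = r_uu · N̂ = -2,
  M(u, v) = r_uv · N̂ = 0,
  N(u, v) = r_vv · N̂ = 0.
Evaluating at (u, v) = (-2*pi/5, -7/2):
  L = -2, M = 0, N = 0.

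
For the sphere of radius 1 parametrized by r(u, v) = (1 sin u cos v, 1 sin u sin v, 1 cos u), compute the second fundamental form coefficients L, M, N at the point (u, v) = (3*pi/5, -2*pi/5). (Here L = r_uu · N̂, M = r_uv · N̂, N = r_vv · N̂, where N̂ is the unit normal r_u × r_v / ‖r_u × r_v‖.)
L = -1;  M = 0;  N = -5/8 - sqrt(5)/8

Compute the unit normal N̂(u, v) = (sin(u)^2*cos(v)/Abs(sin(u)), sin(u)^2*sin(v)/Abs(sin(u)), sin(2*u)/(2*Abs(sin(u)))), and the second partials r_uu, r_uv, r_vv. Take dot products:
  L(u, v) = r_uu · N̂ = -sin(u)/Abs(sin(u)),
  M(u, v) = r_uv · N̂ = 0,
  N(u, v) = r_vv · N̂ = -sin(u)^3/Abs(sin(u)).
Evaluating at (u, v) = (3*pi/5, -2*pi/5):
  L = -1, M = 0, N = -5/8 - sqrt(5)/8.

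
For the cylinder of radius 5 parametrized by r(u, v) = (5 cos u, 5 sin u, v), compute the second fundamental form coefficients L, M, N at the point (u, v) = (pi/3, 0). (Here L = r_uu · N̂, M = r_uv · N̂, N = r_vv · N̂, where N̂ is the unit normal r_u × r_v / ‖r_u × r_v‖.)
L = -5;  M = 0;  N = 0

Compute the unit normal N̂(u, v) = (cos(u), sin(u), 0), and the second partials r_uu, r_uv, r_vv. Take dot products:
  L(u, v) = r_uu · N̂ = -5,
  M(u, v) = r_uv · N̂ = 0,
  N(u, v) = r_vv · N̂ = 0.
Evaluating at (u, v) = (pi/3, 0):
  L = -5, M = 0, N = 0.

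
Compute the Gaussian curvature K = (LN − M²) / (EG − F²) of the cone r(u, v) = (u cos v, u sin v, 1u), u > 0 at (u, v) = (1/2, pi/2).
K = 0

Coefficients of the first fundamental form: E = 2, F = 0, G = u^2.
Coefficients of the second fundamental form: L = 0, M = 0, N = sqrt(2)*u^2/(2*Abs(u)).
Assemble K = (LN − M²)/(EG − F²) = 0. At (u, v) = (1/2, pi/2): K = 0.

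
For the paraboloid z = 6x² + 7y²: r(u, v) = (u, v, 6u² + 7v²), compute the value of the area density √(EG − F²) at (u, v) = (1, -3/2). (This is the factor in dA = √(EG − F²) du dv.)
√(EG − F²)|_{(1, -3/2)} = sqrt(586)

E = 144*u^2 + 1, F = 168*u*v, G = 196*v^2 + 1, so EG − F² = 144*u^2 + 196*v^2 + 1. Taking the positive square root: √(EG − F²) = sqrt(144*u^2 + 196*v^2 + 1). At (u, v) = (1, -3/2): sqrt(586).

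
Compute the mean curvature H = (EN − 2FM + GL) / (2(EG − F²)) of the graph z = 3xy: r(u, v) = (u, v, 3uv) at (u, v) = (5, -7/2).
H = 756*sqrt(1345)/361805

With E = 9*v^2 + 1, F = 9*u*v, G = 9*u^2 + 1, L = 0, M = 3/sqrt(9*u^2 + 9*v^2 + 1), N = 0, assemble
  H = (EN − 2FM + GL) / (2(EG − F²)) = -27*u*v/(9*u^2 + 9*v^2 + 1)^(3/2).
At (u, v) = (5, -7/2): H = 756*sqrt(1345)/361805.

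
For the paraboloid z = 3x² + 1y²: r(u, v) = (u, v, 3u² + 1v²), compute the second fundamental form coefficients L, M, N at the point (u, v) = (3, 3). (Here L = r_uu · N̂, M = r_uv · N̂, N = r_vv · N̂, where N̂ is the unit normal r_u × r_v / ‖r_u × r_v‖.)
L = 6/19;  M = 0;  N = 2/19

Compute the unit normal N̂(u, v) = (-6*u/sqrt(36*u^2 + 4*v^2 + 1), -2*v/sqrt(36*u^2 + 4*v^2 + 1), 1/sqrt(36*u^2 + 4*v^2 + 1)), and the second partials r_uu, r_uv, r_vv. Take dot products:
  L(u, v) = r_uu · N̂ = 6/sqrt(36*u^2 + 4*v^2 + 1),
  M(u, v) = r_uv · N̂ = 0,
  N(u, v) = r_vv · N̂ = 2/sqrt(36*u^2 + 4*v^2 + 1).
Evaluating at (u, v) = (3, 3):
  L = 6/19, M = 0, N = 2/19.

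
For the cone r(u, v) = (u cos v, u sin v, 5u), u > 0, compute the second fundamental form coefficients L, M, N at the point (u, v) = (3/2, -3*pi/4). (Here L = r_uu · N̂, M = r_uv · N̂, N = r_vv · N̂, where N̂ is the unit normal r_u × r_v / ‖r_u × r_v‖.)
L = 0;  M = 0;  N = 15*sqrt(26)/52

Compute the unit normal N̂(u, v) = (-5*sqrt(26)*u*cos(v)/(26*Abs(u)), -5*sqrt(26)*u*sin(v)/(26*Abs(u)), sqrt(26)*u/(26*Abs(u))), and the second partials r_uu, r_uv, r_vv. Take dot products:
  L(u, v) = r_uu · N̂ = 0,
  M(u, v) = r_uv · N̂ = 0,
  N(u, v) = r_vv · N̂ = 5*sqrt(26)*u^2/(26*Abs(u)).
Evaluating at (u, v) = (3/2, -3*pi/4):
  L = 0, M = 0, N = 15*sqrt(26)/52.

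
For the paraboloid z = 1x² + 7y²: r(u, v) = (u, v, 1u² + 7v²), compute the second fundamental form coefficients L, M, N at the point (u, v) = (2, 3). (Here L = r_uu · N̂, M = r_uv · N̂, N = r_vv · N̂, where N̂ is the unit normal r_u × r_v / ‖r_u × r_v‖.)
L = 2*sqrt(1781)/1781;  M = 0;  N = 14*sqrt(1781)/1781

Compute the unit normal N̂(u, v) = (-2*u/sqrt(4*u^2 + 196*v^2 + 1), -14*v/sqrt(4*u^2 + 196*v^2 + 1), 1/sqrt(4*u^2 + 196*v^2 + 1)), and the second partials r_uu, r_uv, r_vv. Take dot products:
  L(u, v) = r_uu · N̂ = 2/sqrt(4*u^2 + 196*v^2 + 1),
  M(u, v) = r_uv · N̂ = 0,
  N(u, v) = r_vv · N̂ = 14/sqrt(4*u^2 + 196*v^2 + 1).
Evaluating at (u, v) = (2, 3):
  L = 2*sqrt(1781)/1781, M = 0, N = 14*sqrt(1781)/1781.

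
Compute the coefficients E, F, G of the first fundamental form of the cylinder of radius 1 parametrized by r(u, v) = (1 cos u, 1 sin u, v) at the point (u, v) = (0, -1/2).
E = 1;  F = 0;  G = 1

Partials: r_u = (-sin(u), cos(u), 0), r_v = (0, 0, 1). As functions of (u, v):
  E = r_u · r_u = 1,
  F = r_u · r_v = 0,
  G = r_v · r_v = 1.
Evaluating at (u, v) = (0, -1/2): E = 1, F = 0, G = 1.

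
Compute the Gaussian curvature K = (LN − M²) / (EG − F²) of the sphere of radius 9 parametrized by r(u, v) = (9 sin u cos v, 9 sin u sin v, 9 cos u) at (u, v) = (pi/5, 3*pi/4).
K = 1/81

Coefficients of the first fundamental form: E = 81, F = 0, G = 81*sin(u)^2.
Coefficients of the second fundamental form: L = -9*sin(u)/Abs(sin(u)), M = 0, N = -9*sin(u)^3/Abs(sin(u)).
Assemble K = (LN − M²)/(EG − F²) = 1/81. At (u, v) = (pi/5, 3*pi/4): K = 1/81.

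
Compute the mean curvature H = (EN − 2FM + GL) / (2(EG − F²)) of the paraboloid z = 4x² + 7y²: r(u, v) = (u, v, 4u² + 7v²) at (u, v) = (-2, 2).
H = 4939*sqrt(1041)/1083681

With E = 64*u^2 + 1, F = 112*u*v, G = 196*v^2 + 1, L = 8/sqrt(64*u^2 + 196*v^2 + 1), M = 0, N = 14/sqrt(64*u^2 + 196*v^2 + 1), assemble
  H = (EN − 2FM + GL) / (2(EG − F²)) = (448*u^2 + 784*v^2 + 11)/(64*u^2 + 196*v^2 + 1)^(3/2).
At (u, v) = (-2, 2): H = 4939*sqrt(1041)/1083681.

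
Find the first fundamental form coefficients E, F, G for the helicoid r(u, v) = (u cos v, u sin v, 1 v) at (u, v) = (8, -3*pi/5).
E = 1;  F = 0;  G = 65

Partials: r_u = (cos(v), sin(v), 0), r_v = (-u*sin(v), u*cos(v), 1). As functions of (u, v):
  E = r_u · r_u = 1,
  F = r_u · r_v = 0,
  G = r_v · r_v = u^2 + 1.
Evaluating at (u, v) = (8, -3*pi/5): E = 1, F = 0, G = 65.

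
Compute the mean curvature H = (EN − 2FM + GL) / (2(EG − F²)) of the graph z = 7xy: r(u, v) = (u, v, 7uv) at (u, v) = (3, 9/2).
H = -37044*sqrt(5737)/32913169

With E = 49*v^2 + 1, F = 49*u*v, G = 49*u^2 + 1, L = 0, M = 7/sqrt(49*u^2 + 49*v^2 + 1), N = 0, assemble
  H = (EN − 2FM + GL) / (2(EG − F²)) = -343*u*v/(49*u^2 + 49*v^2 + 1)^(3/2).
At (u, v) = (3, 9/2): H = -37044*sqrt(5737)/32913169.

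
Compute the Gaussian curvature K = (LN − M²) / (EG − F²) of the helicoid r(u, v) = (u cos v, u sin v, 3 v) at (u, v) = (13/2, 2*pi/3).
K = -144/42025

Coefficients of the first fundamental form: E = 1, F = 0, G = u^2 + 9.
Coefficients of the second fundamental form: L = 0, M = -3/sqrt(u^2 + 9), N = 0.
Assemble K = (LN − M²)/(EG − F²) = -9/(u^2 + 9)^2. At (u, v) = (13/2, 2*pi/3): K = -144/42025.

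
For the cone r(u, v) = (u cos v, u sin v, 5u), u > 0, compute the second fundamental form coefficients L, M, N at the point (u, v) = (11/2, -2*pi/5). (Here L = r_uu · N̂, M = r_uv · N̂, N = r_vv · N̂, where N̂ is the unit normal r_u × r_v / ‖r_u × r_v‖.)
L = 0;  M = 0;  N = 55*sqrt(26)/52

Compute the unit normal N̂(u, v) = (-5*sqrt(26)*u*cos(v)/(26*Abs(u)), -5*sqrt(26)*u*sin(v)/(26*Abs(u)), sqrt(26)*u/(26*Abs(u))), and the second partials r_uu, r_uv, r_vv. Take dot products:
  L(u, v) = r_uu · N̂ = 0,
  M(u, v) = r_uv · N̂ = 0,
  N(u, v) = r_vv · N̂ = 5*sqrt(26)*u^2/(26*Abs(u)).
Evaluating at (u, v) = (11/2, -2*pi/5):
  L = 0, M = 0, N = 55*sqrt(26)/52.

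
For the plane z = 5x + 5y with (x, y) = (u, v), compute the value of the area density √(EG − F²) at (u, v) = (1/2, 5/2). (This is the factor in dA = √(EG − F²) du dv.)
√(EG − F²)|_{(1/2, 5/2)} = sqrt(51)

E = 26, F = 25, G = 26, so EG − F² = 51. Taking the positive square root: √(EG − F²) = sqrt(51). At (u, v) = (1/2, 5/2): sqrt(51).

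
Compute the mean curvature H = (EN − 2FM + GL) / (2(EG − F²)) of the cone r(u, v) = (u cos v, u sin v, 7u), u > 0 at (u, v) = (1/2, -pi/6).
H = 7*sqrt(2)/10

With E = 50, F = 0, G = u^2, L = 0, M = 0, N = 7*sqrt(2)*u^2/(10*Abs(u)), assemble
  H = (EN − 2FM + GL) / (2(EG − F²)) = 7*sqrt(2)/(20*Abs(u)).
At (u, v) = (1/2, -pi/6): H = 7*sqrt(2)/10.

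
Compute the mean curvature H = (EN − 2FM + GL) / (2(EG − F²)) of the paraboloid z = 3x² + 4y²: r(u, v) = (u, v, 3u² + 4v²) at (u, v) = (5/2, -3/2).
H = 1339*sqrt(370)/136900

With E = 36*u^2 + 1, F = 48*u*v, G = 64*v^2 + 1, L = 6/sqrt(36*u^2 + 64*v^2 + 1), M = 0, N = 8/sqrt(36*u^2 + 64*v^2 + 1), assemble
  H = (EN − 2FM + GL) / (2(EG − F²)) = (144*u^2 + 192*v^2 + 7)/(36*u^2 + 64*v^2 + 1)^(3/2).
At (u, v) = (5/2, -3/2): H = 1339*sqrt(370)/136900.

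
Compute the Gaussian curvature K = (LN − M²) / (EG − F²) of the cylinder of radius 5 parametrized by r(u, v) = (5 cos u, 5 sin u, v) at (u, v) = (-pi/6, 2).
K = 0

Coefficients of the first fundamental form: E = 25, F = 0, G = 1.
Coefficients of the second fundamental form: L = -5, M = 0, N = 0.
Assemble K = (LN − M²)/(EG − F²) = 0. At (u, v) = (-pi/6, 2): K = 0.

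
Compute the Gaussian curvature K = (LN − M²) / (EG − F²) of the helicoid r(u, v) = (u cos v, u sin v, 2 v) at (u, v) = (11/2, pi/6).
K = -64/18769

Coefficients of the first fundamental form: E = 1, F = 0, G = u^2 + 4.
Coefficients of the second fundamental form: L = 0, M = -2/sqrt(u^2 + 4), N = 0.
Assemble K = (LN − M²)/(EG − F²) = -4/(u^2 + 4)^2. At (u, v) = (11/2, pi/6): K = -64/18769.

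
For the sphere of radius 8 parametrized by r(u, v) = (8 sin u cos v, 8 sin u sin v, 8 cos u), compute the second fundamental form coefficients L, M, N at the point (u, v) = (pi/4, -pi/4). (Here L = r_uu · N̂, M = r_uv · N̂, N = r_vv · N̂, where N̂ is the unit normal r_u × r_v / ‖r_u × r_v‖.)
L = -8;  M = 0;  N = -4

Compute the unit normal N̂(u, v) = (sin(u)^2*cos(v)/Abs(sin(u)), sin(u)^2*sin(v)/Abs(sin(u)), sin(2*u)/(2*Abs(sin(u)))), and the second partials r_uu, r_uv, r_vv. Take dot products:
  L(u, v) = r_uu · N̂ = -8*sin(u)/Abs(sin(u)),
  M(u, v) = r_uv · N̂ = 0,
  N(u, v) = r_vv · N̂ = -8*sin(u)^3/Abs(sin(u)).
Evaluating at (u, v) = (pi/4, -pi/4):
  L = -8, M = 0, N = -4.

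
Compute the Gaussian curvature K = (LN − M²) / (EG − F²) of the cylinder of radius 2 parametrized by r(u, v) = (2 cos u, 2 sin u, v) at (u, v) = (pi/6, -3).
K = 0

Coefficients of the first fundamental form: E = 4, F = 0, G = 1.
Coefficients of the second fundamental form: L = -2, M = 0, N = 0.
Assemble K = (LN − M²)/(EG − F²) = 0. At (u, v) = (pi/6, -3): K = 0.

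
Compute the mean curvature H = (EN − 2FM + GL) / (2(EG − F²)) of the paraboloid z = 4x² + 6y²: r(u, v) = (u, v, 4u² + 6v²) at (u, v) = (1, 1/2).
H = 538*sqrt(101)/10201

With E = 64*u^2 + 1, F = 96*u*v, G = 144*v^2 + 1, L = 8/sqrt(64*u^2 + 144*v^2 + 1), M = 0, N = 12/sqrt(64*u^2 + 144*v^2 + 1), assemble
  H = (EN − 2FM + GL) / (2(EG − F²)) = 2*(192*u^2 + 288*v^2 + 5)/(64*u^2 + 144*v^2 + 1)^(3/2).
At (u, v) = (1, 1/2): H = 538*sqrt(101)/10201.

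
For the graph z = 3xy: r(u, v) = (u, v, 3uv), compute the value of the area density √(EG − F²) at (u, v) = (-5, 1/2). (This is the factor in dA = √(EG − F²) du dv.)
√(EG − F²)|_{(-5, 1/2)} = sqrt(913)/2

E = 9*v^2 + 1, F = 9*u*v, G = 9*u^2 + 1, so EG − F² = 9*u^2 + 9*v^2 + 1. Taking the positive square root: √(EG − F²) = sqrt(9*u^2 + 9*v^2 + 1). At (u, v) = (-5, 1/2): sqrt(913)/2.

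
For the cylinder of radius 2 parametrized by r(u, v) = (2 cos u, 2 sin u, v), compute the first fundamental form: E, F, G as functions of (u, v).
E = 4;  F = 0;  G = 1

Compute partials: r_u = (-2*sin(u), 2*cos(u), 0), r_v = (0, 0, 1). Then
  E = r_u · r_u = 4,
  F = r_u · r_v = 0,
  G = r_v · r_v = 1.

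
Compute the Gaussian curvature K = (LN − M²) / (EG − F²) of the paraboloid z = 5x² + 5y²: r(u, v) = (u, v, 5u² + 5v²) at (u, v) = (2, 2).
K = 100/641601

Coefficients of the first fundamental form: E = 100*u^2 + 1, F = 100*u*v, G = 100*v^2 + 1.
Coefficients of the second fundamental form: L = 10/sqrt(100*u^2 + 100*v^2 + 1), M = 0, N = 10/sqrt(100*u^2 + 100*v^2 + 1).
Assemble K = (LN − M²)/(EG − F²) = 100/(10000*u^4 + 20000*u^2*v^2 + 200*u^2 + 10000*v^4 + 200*v^2 + 1). At (u, v) = (2, 2): K = 100/641601.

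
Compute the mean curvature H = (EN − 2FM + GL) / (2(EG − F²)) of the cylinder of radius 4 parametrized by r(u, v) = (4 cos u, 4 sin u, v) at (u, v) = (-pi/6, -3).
H = -1/8

With E = 16, F = 0, G = 1, L = -4, M = 0, N = 0, assemble
  H = (EN − 2FM + GL) / (2(EG − F²)) = -1/8.
At (u, v) = (-pi/6, -3): H = -1/8.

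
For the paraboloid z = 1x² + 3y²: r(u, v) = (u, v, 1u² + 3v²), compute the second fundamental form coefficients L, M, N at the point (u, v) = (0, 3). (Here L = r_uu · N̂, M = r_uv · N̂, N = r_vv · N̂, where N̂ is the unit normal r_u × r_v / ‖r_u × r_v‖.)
L = 2*sqrt(13)/65;  M = 0;  N = 6*sqrt(13)/65

Compute the unit normal N̂(u, v) = (-2*u/sqrt(4*u^2 + 36*v^2 + 1), -6*v/sqrt(4*u^2 + 36*v^2 + 1), 1/sqrt(4*u^2 + 36*v^2 + 1)), and the second partials r_uu, r_uv, r_vv. Take dot products:
  L(u, v) = r_uu · N̂ = 2/sqrt(4*u^2 + 36*v^2 + 1),
  M(u, v) = r_uv · N̂ = 0,
  N(u, v) = r_vv · N̂ = 6/sqrt(4*u^2 + 36*v^2 + 1).
Evaluating at (u, v) = (0, 3):
  L = 2*sqrt(13)/65, M = 0, N = 6*sqrt(13)/65.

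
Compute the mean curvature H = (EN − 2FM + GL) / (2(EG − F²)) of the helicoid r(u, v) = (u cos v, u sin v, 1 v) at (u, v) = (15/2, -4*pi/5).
H = 0

With E = 1, F = 0, G = u^2 + 1, L = 0, M = -1/sqrt(u^2 + 1), N = 0, assemble
  H = (EN − 2FM + GL) / (2(EG − F²)) = 0.
At (u, v) = (15/2, -4*pi/5): H = 0.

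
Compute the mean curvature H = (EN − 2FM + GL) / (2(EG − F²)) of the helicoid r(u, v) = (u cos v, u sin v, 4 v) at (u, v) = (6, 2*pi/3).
H = 0

With E = 1, F = 0, G = u^2 + 16, L = 0, M = -4/sqrt(u^2 + 16), N = 0, assemble
  H = (EN − 2FM + GL) / (2(EG − F²)) = 0.
At (u, v) = (6, 2*pi/3): H = 0.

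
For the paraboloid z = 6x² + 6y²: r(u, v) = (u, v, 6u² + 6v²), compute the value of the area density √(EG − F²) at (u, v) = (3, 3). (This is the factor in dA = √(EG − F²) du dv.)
√(EG − F²)|_{(3, 3)} = sqrt(2593)

E = 144*u^2 + 1, F = 144*u*v, G = 144*v^2 + 1, so EG − F² = 144*u^2 + 144*v^2 + 1. Taking the positive square root: √(EG − F²) = sqrt(144*u^2 + 144*v^2 + 1). At (u, v) = (3, 3): sqrt(2593).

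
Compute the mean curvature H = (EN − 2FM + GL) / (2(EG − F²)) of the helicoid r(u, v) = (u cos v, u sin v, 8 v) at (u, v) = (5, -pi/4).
H = 0

With E = 1, F = 0, G = u^2 + 64, L = 0, M = -8/sqrt(u^2 + 64), N = 0, assemble
  H = (EN − 2FM + GL) / (2(EG − F²)) = 0.
At (u, v) = (5, -pi/4): H = 0.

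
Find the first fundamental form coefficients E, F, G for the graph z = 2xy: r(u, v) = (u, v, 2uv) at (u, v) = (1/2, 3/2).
E = 10;  F = 3;  G = 2

Partials: r_u = (1, 0, 2*v), r_v = (0, 1, 2*u). As functions of (u, v):
  E = r_u · r_u = 4*v^2 + 1,
  F = r_u · r_v = 4*u*v,
  G = r_v · r_v = 4*u^2 + 1.
Evaluating at (u, v) = (1/2, 3/2): E = 10, F = 3, G = 2.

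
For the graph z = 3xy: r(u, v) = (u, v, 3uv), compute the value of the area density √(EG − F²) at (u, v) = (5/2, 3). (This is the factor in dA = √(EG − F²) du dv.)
√(EG − F²)|_{(5/2, 3)} = sqrt(553)/2

E = 9*v^2 + 1, F = 9*u*v, G = 9*u^2 + 1, so EG − F² = 9*u^2 + 9*v^2 + 1. Taking the positive square root: √(EG − F²) = sqrt(9*u^2 + 9*v^2 + 1). At (u, v) = (5/2, 3): sqrt(553)/2.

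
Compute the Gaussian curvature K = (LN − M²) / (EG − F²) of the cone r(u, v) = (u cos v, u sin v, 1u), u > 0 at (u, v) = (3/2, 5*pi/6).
K = 0

Coefficients of the first fundamental form: E = 2, F = 0, G = u^2.
Coefficients of the second fundamental form: L = 0, M = 0, N = sqrt(2)*u^2/(2*Abs(u)).
Assemble K = (LN − M²)/(EG − F²) = 0. At (u, v) = (3/2, 5*pi/6): K = 0.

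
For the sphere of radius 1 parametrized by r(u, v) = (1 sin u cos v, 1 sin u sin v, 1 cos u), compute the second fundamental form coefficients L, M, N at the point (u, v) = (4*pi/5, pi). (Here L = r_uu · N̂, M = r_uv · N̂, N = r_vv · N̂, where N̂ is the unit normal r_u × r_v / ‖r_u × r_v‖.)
L = -1;  M = 0;  N = -5/8 + sqrt(5)/8

Compute the unit normal N̂(u, v) = (sin(u)^2*cos(v)/Abs(sin(u)), sin(u)^2*sin(v)/Abs(sin(u)), sin(2*u)/(2*Abs(sin(u)))), and the second partials r_uu, r_uv, r_vv. Take dot products:
  L(u, v) = r_uu · N̂ = -sin(u)/Abs(sin(u)),
  M(u, v) = r_uv · N̂ = 0,
  N(u, v) = r_vv · N̂ = -sin(u)^3/Abs(sin(u)).
Evaluating at (u, v) = (4*pi/5, pi):
  L = -1, M = 0, N = -5/8 + sqrt(5)/8.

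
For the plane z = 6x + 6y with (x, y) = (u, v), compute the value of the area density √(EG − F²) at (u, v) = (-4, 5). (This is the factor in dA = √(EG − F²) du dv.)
√(EG − F²)|_{(-4, 5)} = sqrt(73)

E = 37, F = 36, G = 37, so EG − F² = 73. Taking the positive square root: √(EG − F²) = sqrt(73). At (u, v) = (-4, 5): sqrt(73).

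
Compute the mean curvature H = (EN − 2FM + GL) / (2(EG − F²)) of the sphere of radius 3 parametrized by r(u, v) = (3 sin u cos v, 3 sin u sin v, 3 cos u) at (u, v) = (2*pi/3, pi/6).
H = -1/3

With E = 9, F = 0, G = 9*sin(u)^2, L = -3*sin(u)/Abs(sin(u)), M = 0, N = -3*sin(u)^3/Abs(sin(u)), assemble
  H = (EN − 2FM + GL) / (2(EG − F²)) = -sin(u)/(3*Abs(sin(u))).
At (u, v) = (2*pi/3, pi/6): H = -1/3.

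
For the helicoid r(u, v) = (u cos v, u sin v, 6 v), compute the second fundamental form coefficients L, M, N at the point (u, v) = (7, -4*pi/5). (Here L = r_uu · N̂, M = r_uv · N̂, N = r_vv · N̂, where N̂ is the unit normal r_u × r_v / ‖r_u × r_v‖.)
L = 0;  M = -6*sqrt(85)/85;  N = 0

Compute the unit normal N̂(u, v) = (6*sin(v)/sqrt(u^2 + 36), -6*cos(v)/sqrt(u^2 + 36), u/sqrt(u^2 + 36)), and the second partials r_uu, r_uv, r_vv. Take dot products:
  L(u, v) = r_uu · N̂ = 0,
  M(u, v) = r_uv · N̂ = -6/sqrt(u^2 + 36),
  N(u, v) = r_vv · N̂ = 0.
Evaluating at (u, v) = (7, -4*pi/5):
  L = 0, M = -6*sqrt(85)/85, N = 0.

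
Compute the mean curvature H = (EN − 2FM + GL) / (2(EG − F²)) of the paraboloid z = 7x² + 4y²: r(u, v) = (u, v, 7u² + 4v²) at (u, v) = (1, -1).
H = 1243*sqrt(29)/22707

With E = 196*u^2 + 1, F = 112*u*v, G = 64*v^2 + 1, L = 14/sqrt(196*u^2 + 64*v^2 + 1), M = 0, N = 8/sqrt(196*u^2 + 64*v^2 + 1), assemble
  H = (EN − 2FM + GL) / (2(EG − F²)) = (784*u^2 + 448*v^2 + 11)/(196*u^2 + 64*v^2 + 1)^(3/2).
At (u, v) = (1, -1): H = 1243*sqrt(29)/22707.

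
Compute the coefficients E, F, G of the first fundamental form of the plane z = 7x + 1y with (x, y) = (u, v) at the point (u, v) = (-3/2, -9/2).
E = 50;  F = 7;  G = 2

Partials: r_u = (1, 0, 7), r_v = (0, 1, 1). As functions of (u, v):
  E = r_u · r_u = 50,
  F = r_u · r_v = 7,
  G = r_v · r_v = 2.
Evaluating at (u, v) = (-3/2, -9/2): E = 50, F = 7, G = 2.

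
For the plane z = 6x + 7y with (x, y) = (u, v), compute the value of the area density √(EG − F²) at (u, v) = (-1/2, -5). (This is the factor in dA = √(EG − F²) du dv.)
√(EG − F²)|_{(-1/2, -5)} = sqrt(86)

E = 37, F = 42, G = 50, so EG − F² = 86. Taking the positive square root: √(EG − F²) = sqrt(86). At (u, v) = (-1/2, -5): sqrt(86).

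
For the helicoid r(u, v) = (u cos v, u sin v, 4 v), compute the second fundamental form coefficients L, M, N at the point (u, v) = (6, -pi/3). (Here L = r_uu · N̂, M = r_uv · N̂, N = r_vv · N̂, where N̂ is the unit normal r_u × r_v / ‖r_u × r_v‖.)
L = 0;  M = -2*sqrt(13)/13;  N = 0

Compute the unit normal N̂(u, v) = (4*sin(v)/sqrt(u^2 + 16), -4*cos(v)/sqrt(u^2 + 16), u/sqrt(u^2 + 16)), and the second partials r_uu, r_uv, r_vv. Take dot products:
  L(u, v) = r_uu · N̂ = 0,
  M(u, v) = r_uv · N̂ = -4/sqrt(u^2 + 16),
  N(u, v) = r_vv · N̂ = 0.
Evaluating at (u, v) = (6, -pi/3):
  L = 0, M = -2*sqrt(13)/13, N = 0.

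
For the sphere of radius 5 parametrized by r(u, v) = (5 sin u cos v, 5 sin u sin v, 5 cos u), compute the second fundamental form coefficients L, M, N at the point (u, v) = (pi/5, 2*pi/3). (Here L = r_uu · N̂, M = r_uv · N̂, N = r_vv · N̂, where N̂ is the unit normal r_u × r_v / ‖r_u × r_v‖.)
L = -5;  M = 0;  N = -25/8 + 5*sqrt(5)/8

Compute the unit normal N̂(u, v) = (sin(u)^2*cos(v)/Abs(sin(u)), sin(u)^2*sin(v)/Abs(sin(u)), sin(2*u)/(2*Abs(sin(u)))), and the second partials r_uu, r_uv, r_vv. Take dot products:
  L(u, v) = r_uu · N̂ = -5*sin(u)/Abs(sin(u)),
  M(u, v) = r_uv · N̂ = 0,
  N(u, v) = r_vv · N̂ = -5*sin(u)^3/Abs(sin(u)).
Evaluating at (u, v) = (pi/5, 2*pi/3):
  L = -5, M = 0, N = -25/8 + 5*sqrt(5)/8.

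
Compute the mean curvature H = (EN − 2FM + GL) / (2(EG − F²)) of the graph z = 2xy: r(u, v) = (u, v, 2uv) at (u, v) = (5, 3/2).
H = -3*sqrt(110)/605

With E = 4*v^2 + 1, F = 4*u*v, G = 4*u^2 + 1, L = 0, M = 2/sqrt(4*u^2 + 4*v^2 + 1), N = 0, assemble
  H = (EN − 2FM + GL) / (2(EG − F²)) = -8*u*v/(4*u^2 + 4*v^2 + 1)^(3/2).
At (u, v) = (5, 3/2): H = -3*sqrt(110)/605.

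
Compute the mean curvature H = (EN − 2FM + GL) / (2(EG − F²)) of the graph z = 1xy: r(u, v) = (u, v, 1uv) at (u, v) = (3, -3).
H = 9*sqrt(19)/361

With E = v^2 + 1, F = u*v, G = u^2 + 1, L = 0, M = 1/sqrt(u^2 + v^2 + 1), N = 0, assemble
  H = (EN − 2FM + GL) / (2(EG − F²)) = -u*v/(u^2 + v^2 + 1)^(3/2).
At (u, v) = (3, -3): H = 9*sqrt(19)/361.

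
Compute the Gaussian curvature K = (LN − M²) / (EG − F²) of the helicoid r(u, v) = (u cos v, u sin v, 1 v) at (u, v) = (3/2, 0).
K = -16/169

Coefficients of the first fundamental form: E = 1, F = 0, G = u^2 + 1.
Coefficients of the second fundamental form: L = 0, M = -1/sqrt(u^2 + 1), N = 0.
Assemble K = (LN − M²)/(EG − F²) = -1/(u^2 + 1)^2. At (u, v) = (3/2, 0): K = -16/169.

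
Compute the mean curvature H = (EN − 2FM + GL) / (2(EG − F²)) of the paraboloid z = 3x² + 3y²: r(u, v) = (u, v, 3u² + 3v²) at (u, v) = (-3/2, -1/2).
H = 276*sqrt(91)/8281

With E = 36*u^2 + 1, F = 36*u*v, G = 36*v^2 + 1, L = 6/sqrt(36*u^2 + 36*v^2 + 1), M = 0, N = 6/sqrt(36*u^2 + 36*v^2 + 1), assemble
  H = (EN − 2FM + GL) / (2(EG − F²)) = 6*(18*u^2 + 18*v^2 + 1)/(36*u^2 + 36*v^2 + 1)^(3/2).
At (u, v) = (-3/2, -1/2): H = 276*sqrt(91)/8281.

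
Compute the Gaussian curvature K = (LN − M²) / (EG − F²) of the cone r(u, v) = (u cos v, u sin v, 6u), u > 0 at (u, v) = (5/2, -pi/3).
K = 0

Coefficients of the first fundamental form: E = 37, F = 0, G = u^2.
Coefficients of the second fundamental form: L = 0, M = 0, N = 6*sqrt(37)*u^2/(37*Abs(u)).
Assemble K = (LN − M²)/(EG − F²) = 0. At (u, v) = (5/2, -pi/3): K = 0.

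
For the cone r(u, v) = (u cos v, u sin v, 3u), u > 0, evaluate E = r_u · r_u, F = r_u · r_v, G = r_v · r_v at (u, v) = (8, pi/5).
E = 10;  F = 0;  G = 64

Partials: r_u = (cos(v), sin(v), 3), r_v = (-u*sin(v), u*cos(v), 0). As functions of (u, v):
  E = r_u · r_u = 10,
  F = r_u · r_v = 0,
  G = r_v · r_v = u^2.
Evaluating at (u, v) = (8, pi/5): E = 10, F = 0, G = 64.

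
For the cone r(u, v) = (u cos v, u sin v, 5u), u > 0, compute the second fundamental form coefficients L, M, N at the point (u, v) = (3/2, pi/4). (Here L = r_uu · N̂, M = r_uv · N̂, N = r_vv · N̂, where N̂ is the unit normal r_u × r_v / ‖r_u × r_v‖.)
L = 0;  M = 0;  N = 15*sqrt(26)/52

Compute the unit normal N̂(u, v) = (-5*sqrt(26)*u*cos(v)/(26*Abs(u)), -5*sqrt(26)*u*sin(v)/(26*Abs(u)), sqrt(26)*u/(26*Abs(u))), and the second partials r_uu, r_uv, r_vv. Take dot products:
  L(u, v) = r_uu · N̂ = 0,
  M(u, v) = r_uv · N̂ = 0,
  N(u, v) = r_vv · N̂ = 5*sqrt(26)*u^2/(26*Abs(u)).
Evaluating at (u, v) = (3/2, pi/4):
  L = 0, M = 0, N = 15*sqrt(26)/52.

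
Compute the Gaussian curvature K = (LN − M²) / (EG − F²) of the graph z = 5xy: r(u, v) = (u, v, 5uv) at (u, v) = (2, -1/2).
K = -400/184041

Coefficients of the first fundamental form: E = 25*v^2 + 1, F = 25*u*v, G = 25*u^2 + 1.
Coefficients of the second fundamental form: L = 0, M = 5/sqrt(25*u^2 + 25*v^2 + 1), N = 0.
Assemble K = (LN − M²)/(EG − F²) = -25/(625*u^4 + 1250*u^2*v^2 + 50*u^2 + 625*v^4 + 50*v^2 + 1). At (u, v) = (2, -1/2): K = -400/184041.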